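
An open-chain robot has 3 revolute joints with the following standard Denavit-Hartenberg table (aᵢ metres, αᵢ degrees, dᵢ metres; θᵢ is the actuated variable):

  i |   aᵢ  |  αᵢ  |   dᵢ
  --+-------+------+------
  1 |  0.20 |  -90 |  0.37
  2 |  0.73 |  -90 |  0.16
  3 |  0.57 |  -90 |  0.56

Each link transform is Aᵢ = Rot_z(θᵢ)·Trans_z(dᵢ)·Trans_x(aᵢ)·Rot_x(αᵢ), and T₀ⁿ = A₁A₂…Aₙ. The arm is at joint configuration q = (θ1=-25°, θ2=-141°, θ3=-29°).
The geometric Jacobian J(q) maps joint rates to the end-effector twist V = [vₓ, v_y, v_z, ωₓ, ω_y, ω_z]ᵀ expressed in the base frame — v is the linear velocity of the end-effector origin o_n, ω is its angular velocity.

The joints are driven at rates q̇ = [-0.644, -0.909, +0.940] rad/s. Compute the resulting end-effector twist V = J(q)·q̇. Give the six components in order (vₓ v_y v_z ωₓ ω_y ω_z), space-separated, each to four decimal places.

-1.0123 0.2409 -0.3840 0.1520 -1.0738 0.0865

o_n = [-0.1802, 0.5655, 1.5783]
J₁: ẑ×o_n = [-0.5655, -0.1802, 0.0000], ω = ẑ
J2: z=[0.4226, 0.9063, 0.0000] o=[0.1813, -0.0845, 0.3700] → [1.0951, -0.5107, 0.6023, 0.4226, 0.9063, 0.0000]
J3: z=[0.5704, -0.2660, 0.7771] o=[-0.2653, 0.3002, 0.8294] → [-0.4053, -0.3611, 0.1739, 0.5704, -0.2660, 0.7771]
V = J·q̇ = [-1.0123, 0.2409, -0.3840, 0.1520, -1.0738, 0.0865]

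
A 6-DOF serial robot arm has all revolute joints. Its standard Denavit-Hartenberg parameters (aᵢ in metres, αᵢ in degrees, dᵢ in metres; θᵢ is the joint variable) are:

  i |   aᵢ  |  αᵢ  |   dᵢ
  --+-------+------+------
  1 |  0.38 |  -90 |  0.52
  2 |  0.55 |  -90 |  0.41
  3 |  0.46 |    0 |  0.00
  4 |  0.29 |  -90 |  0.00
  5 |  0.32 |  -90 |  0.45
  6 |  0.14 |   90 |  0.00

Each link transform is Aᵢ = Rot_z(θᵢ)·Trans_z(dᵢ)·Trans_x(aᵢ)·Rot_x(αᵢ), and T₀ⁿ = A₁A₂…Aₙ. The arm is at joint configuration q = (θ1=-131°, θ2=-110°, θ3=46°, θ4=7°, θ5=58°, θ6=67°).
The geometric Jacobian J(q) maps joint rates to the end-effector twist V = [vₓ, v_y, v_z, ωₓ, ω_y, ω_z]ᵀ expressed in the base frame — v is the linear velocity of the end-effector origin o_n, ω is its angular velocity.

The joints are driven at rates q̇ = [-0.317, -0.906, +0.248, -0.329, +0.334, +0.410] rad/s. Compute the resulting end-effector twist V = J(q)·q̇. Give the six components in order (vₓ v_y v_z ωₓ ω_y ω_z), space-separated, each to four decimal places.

o_n = [-0.2305, 0.5036, 1.2637]
J₁: ẑ×o_n = [-0.5036, -0.2305, 0.0000], ω = ẑ
J2: z=[0.7547, -0.6561, 0.0000] o=[-0.2493, -0.2868, 0.5200] → [-0.4879, -0.5613, 0.6088, 0.7547, -0.6561, 0.0000]
J3: z=[-0.6165, -0.7092, 0.3420] o=[0.1835, -0.4138, 1.0368] → [-0.4747, -0.0017, -0.8592, -0.6165, -0.7092, 0.3420]
J4: z=[-0.6165, -0.7092, 0.3420] o=[0.0055, -0.1142, 1.3371] → [-0.1593, -0.1260, -0.5483, -0.6165, -0.7092, 0.3420]
J5: z=[-0.6334, 0.1887, -0.7505] o=[-0.1301, 0.0828, 1.5011] → [0.2710, -0.0750, -0.2476, -0.6334, 0.1887, -0.7505]
J6: z=[0.7233, -0.2003, -0.6608] o=[-0.3272, 0.4753, 1.1665] → [-0.0008, -0.1342, 0.0398, 0.7233, -0.2003, -0.6608]
V = J·q̇ = [0.6266, 0.5425, -0.6507, -0.5488, 0.6327, -0.8663]

0.6266 0.5425 -0.6507 -0.5488 0.6327 -0.8663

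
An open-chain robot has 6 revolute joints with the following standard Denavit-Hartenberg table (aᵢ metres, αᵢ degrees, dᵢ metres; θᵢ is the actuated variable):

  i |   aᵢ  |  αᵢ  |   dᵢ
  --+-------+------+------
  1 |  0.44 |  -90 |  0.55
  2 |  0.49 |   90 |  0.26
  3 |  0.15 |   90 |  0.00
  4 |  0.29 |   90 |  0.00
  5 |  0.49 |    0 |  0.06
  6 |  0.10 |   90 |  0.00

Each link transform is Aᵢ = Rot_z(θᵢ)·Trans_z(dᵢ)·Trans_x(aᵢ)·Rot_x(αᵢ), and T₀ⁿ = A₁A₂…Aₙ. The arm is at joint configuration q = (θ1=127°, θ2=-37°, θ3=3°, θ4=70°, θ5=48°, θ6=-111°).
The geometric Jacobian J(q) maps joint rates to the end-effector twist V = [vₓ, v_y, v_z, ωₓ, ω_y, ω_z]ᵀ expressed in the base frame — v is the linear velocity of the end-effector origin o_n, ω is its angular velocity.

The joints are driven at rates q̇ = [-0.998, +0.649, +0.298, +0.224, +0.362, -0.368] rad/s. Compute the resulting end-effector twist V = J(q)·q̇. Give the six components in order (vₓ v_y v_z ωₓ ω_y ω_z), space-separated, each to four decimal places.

o_n = [-0.5033, 0.6545, 1.5953]
J₁: ẑ×o_n = [-0.6545, -0.5033, 0.0000], ω = ẑ
J2: z=[-0.7986, -0.6018, 0.0000] o=[-0.2648, 0.3514, 0.5500] → [-0.6291, 0.8348, -0.3856, -0.7986, -0.6018, 0.0000]
J3: z=[0.3622, -0.4806, 0.7986] o=[-0.7080, 0.5075, 0.8449] → [-0.4781, -0.1083, 0.1517, 0.3622, -0.4806, 0.7986]
J4: z=[0.7724, 0.6344, 0.0315] o=[-0.7862, 0.5983, 0.9350] → [0.4171, -0.5011, -0.1360, 0.7724, 0.6344, 0.0315]
J5: z=[-0.6142, 0.7333, 0.2916] o=[-0.7393, 0.5274, 1.2123] → [0.2438, 0.3041, -0.2512, -0.6142, 0.7333, 0.2916]
J6: z=[-0.6142, 0.7333, 0.2916] o=[-0.4418, 0.7222, 1.5547] → [0.0495, 0.0070, 0.0866, -0.6142, 0.7333, 0.2916]
V = J·q̇ = [0.2659, 1.0070, -0.3583, -0.2337, -0.3961, -0.7547]

0.2659 1.0070 -0.3583 -0.2337 -0.3961 -0.7547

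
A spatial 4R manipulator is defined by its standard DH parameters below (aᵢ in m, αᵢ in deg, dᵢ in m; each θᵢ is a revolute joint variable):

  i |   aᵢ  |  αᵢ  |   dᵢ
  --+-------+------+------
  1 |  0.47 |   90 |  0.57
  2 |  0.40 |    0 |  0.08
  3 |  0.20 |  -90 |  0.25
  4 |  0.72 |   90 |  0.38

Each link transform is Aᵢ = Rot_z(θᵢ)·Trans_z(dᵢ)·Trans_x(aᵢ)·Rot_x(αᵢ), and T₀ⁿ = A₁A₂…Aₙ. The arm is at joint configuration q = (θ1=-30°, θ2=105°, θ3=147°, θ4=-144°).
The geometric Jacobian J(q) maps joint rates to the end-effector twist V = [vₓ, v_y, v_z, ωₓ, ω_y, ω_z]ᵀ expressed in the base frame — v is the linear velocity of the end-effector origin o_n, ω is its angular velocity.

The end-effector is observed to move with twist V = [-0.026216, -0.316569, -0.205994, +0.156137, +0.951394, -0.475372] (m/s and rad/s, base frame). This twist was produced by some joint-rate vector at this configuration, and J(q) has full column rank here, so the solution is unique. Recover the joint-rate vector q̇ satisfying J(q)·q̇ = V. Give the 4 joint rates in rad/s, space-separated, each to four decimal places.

o_n = [0.3561, -1.0753, 1.2027]
J₁: ẑ×o_n = [1.0753, 0.3561, -0.0000], ω = ẑ
J2: z=[-0.5000, -0.8660, 0.0000] o=[0.4070, -0.2350, 0.5700] → [-0.5479, 0.3164, 0.3761, -0.5000, -0.8660, 0.0000]
J3: z=[-0.5000, -0.8660, 0.0000] o=[0.2774, -0.2525, 0.9564] → [-0.2133, 0.1232, 0.4796, -0.5000, -0.8660, 0.0000]
J4: z=[0.8236, -0.4755, -0.3090] o=[0.0989, -0.4381, 0.7662] → [-0.4045, -0.4391, -0.4025, 0.8236, -0.4755, -0.3090]
q̇ = J⁺·V = [-0.5860, -0.7970, -0.1050, -0.3580]

-0.5860 -0.7970 -0.1050 -0.3580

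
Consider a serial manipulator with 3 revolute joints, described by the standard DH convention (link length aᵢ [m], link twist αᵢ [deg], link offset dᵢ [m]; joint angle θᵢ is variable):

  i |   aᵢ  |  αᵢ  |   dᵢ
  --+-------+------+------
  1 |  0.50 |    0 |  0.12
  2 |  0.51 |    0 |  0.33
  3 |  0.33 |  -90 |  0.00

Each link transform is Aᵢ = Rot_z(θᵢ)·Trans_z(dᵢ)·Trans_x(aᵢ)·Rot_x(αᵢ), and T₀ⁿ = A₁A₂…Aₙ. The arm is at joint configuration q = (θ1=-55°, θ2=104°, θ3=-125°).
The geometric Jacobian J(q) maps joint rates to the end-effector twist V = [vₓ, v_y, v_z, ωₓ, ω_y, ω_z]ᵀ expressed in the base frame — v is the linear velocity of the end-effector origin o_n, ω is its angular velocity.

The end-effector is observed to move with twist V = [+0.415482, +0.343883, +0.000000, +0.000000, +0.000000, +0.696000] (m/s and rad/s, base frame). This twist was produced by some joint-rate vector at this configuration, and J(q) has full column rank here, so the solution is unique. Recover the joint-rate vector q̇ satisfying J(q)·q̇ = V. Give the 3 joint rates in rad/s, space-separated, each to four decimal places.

0.7090 -0.4550 0.4420

o_n = [0.7012, -0.3449, 0.4500]
J₁: ẑ×o_n = [0.3449, 0.7012, -0.0000], ω = ẑ
J2: z=[0.0000, 0.0000, 1.0000] o=[0.2868, -0.4096, 0.1200] → [-0.0647, 0.4144, 0.0000, 0.0000, 0.0000, 1.0000]
J3: z=[0.0000, 0.0000, 1.0000] o=[0.6214, -0.0247, 0.4500] → [0.3202, 0.0798, -0.0000, 0.0000, 0.0000, 1.0000]
q̇ = J⁺·V = [0.7090, -0.4550, 0.4420]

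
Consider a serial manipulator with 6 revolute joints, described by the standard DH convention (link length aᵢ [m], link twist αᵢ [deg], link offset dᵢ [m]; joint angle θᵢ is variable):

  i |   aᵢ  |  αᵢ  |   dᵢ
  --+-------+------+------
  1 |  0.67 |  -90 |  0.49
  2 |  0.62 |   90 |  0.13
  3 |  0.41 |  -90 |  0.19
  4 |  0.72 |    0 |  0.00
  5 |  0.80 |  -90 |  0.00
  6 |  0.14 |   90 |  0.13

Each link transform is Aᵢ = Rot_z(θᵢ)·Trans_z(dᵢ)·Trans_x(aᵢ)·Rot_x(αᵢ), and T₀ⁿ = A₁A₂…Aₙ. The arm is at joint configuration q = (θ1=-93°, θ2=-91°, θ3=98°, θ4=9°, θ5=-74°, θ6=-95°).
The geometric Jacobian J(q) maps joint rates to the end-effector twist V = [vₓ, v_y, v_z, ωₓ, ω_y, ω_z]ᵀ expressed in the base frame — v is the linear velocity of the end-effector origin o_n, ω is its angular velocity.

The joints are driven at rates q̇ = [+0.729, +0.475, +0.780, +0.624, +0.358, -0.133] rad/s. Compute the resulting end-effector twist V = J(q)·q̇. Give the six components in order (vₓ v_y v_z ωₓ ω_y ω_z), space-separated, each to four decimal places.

o_n = [1.6686, -0.0165, 0.7402]
J₁: ẑ×o_n = [0.0165, 1.6686, -0.0000], ω = ẑ
J2: z=[0.9986, -0.0523, 0.0000] o=[-0.0351, -0.6691, 0.4900] → [-0.0131, -0.2499, 0.7409, 0.9986, -0.0523, 0.0000]
J3: z=[0.0523, 0.9985, -0.0175] o=[0.0953, -0.6651, 1.1099] → [-0.3578, -0.0081, -1.5370, 0.0523, 0.9985, -0.0175]
J4: z=[-0.1399, -0.0100, -0.9901] o=[0.5107, -0.4976, 1.0495] → [0.4795, -1.1898, -0.0558, -0.1399, -0.0100, -0.9901]
J5: z=[-0.1399, -0.0100, -0.9901] o=[1.2079, -0.6487, 0.9525] → [0.6281, -0.4858, -0.0838, -0.1399, -0.0100, -0.9901]
J6: z=[0.8740, -0.4711, -0.1187] o=[1.5802, 0.0569, 0.8928] → [0.0632, 0.1229, -0.0225, 0.8740, -0.4711, -0.1187]
V = J·q̇ = [0.2423, 0.1587, -0.9087, 0.2616, 0.8068, -0.2411]

0.2423 0.1587 -0.9087 0.2616 0.8068 -0.2411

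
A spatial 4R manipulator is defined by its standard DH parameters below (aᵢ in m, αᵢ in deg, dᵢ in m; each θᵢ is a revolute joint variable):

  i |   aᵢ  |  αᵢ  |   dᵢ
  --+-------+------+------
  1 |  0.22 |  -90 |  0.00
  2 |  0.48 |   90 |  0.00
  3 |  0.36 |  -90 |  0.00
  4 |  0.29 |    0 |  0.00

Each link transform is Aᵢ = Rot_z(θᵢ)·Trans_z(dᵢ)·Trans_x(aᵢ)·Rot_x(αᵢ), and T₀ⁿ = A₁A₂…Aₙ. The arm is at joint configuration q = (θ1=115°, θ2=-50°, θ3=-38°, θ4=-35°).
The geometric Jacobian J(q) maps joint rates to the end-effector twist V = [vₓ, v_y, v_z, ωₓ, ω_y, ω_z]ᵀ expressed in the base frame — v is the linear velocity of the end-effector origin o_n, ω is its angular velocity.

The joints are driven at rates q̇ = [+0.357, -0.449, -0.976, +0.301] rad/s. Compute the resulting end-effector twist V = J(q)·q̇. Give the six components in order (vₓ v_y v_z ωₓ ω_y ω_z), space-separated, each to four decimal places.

o_n = [0.0360, 0.7933, 0.8353]
J₁: ẑ×o_n = [-0.7933, 0.0360, 0.0000], ω = ẑ
J2: z=[-0.9063, -0.4226, 0.0000] o=[-0.0930, 0.1994, 0.0000] → [-0.3530, 0.7571, -0.4838, -0.9063, -0.4226, 0.0000]
J3: z=[0.3237, -0.6943, 0.6428] o=[-0.2234, 0.4790, 0.3677] → [-0.5267, 0.0153, 0.2818, 0.3237, -0.6943, 0.6428]
J4: z=[-0.8814, 0.0256, 0.4716] o=[-0.0996, 0.7380, 0.5850] → [-0.0197, 0.2846, -0.0523, -0.8814, 0.0256, 0.4716]
V = J·q̇ = [0.3834, -0.2564, -0.0736, -0.1744, 0.8751, -0.1284]

0.3834 -0.2564 -0.0736 -0.1744 0.8751 -0.1284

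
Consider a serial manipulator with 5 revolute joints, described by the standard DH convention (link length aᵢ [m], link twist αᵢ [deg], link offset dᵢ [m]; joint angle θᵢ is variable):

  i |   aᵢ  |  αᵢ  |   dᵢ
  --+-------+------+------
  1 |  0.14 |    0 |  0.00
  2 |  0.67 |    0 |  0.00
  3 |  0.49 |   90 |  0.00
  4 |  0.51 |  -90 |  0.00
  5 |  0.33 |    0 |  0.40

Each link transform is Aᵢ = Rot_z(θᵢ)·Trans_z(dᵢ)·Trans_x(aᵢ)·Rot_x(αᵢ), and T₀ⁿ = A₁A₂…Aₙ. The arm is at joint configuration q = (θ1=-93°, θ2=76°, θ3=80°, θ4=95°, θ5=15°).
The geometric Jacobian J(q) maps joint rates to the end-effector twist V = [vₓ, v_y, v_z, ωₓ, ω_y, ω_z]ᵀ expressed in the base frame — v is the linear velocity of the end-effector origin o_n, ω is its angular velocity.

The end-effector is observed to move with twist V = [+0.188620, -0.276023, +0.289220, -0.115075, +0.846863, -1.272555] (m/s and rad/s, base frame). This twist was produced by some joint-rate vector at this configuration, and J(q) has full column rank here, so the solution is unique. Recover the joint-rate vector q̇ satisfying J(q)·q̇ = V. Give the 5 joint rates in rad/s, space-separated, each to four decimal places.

-0.5250 -0.4210 -0.3880 -0.4870 -0.7050

o_n = [0.5661, -0.2797, 0.7907]
J₁: ẑ×o_n = [0.2797, 0.5661, -0.0000], ω = ẑ
J2: z=[0.0000, 0.0000, 1.0000] o=[-0.0073, -0.1398, 0.0000] → [0.1399, 0.5734, -0.0000, 0.0000, 0.0000, 1.0000]
J3: z=[0.0000, 0.0000, 1.0000] o=[0.6334, -0.3357, 0.0000] → [-0.0560, -0.0673, 0.0000, 0.0000, 0.0000, 1.0000]
J4: z=[0.8910, -0.4540, 0.0000] o=[0.8559, 0.1009, 0.0000] → [-0.3590, -0.7046, -0.4707, 0.8910, -0.4540, 0.0000]
J5: z=[-0.4523, -0.8876, -0.0872] o=[0.8357, 0.0613, 0.5081] → [-0.2806, 0.1513, -0.0851, -0.4523, -0.8876, -0.0872]
q̇ = J⁺·V = [-0.5250, -0.4210, -0.3880, -0.4870, -0.7050]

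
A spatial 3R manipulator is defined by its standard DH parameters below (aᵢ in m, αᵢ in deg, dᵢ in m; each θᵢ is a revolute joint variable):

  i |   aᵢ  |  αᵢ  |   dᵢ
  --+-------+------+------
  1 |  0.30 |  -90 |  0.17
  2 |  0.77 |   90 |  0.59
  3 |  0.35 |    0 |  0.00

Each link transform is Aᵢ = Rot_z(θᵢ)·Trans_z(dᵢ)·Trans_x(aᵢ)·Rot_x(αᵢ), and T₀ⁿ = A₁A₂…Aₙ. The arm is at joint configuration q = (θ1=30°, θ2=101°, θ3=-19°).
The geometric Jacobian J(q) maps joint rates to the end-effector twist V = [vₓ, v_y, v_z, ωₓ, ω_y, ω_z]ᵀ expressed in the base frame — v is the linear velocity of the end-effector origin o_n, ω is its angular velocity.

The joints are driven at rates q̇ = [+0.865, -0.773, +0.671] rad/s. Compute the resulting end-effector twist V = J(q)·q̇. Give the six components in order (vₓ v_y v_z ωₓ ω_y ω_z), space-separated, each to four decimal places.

o_n = [-0.1601, 0.4572, -0.9107]
J₁: ẑ×o_n = [-0.4572, -0.1601, 0.0000], ω = ẑ
J2: z=[-0.5000, 0.8660, 0.0000] o=[0.2598, 0.1500, 0.1700] → [-0.9359, -0.5404, 0.2101, -0.5000, 0.8660, 0.0000]
J3: z=[0.8501, 0.4908, -0.1908] o=[-0.1624, 0.5875, -0.5859] → [-0.1843, 0.2757, -0.1119, 0.8501, 0.4908, -0.1908]
V = J·q̇ = [0.2043, 0.4642, -0.2374, 0.9569, -0.3401, 0.7370]

0.2043 0.4642 -0.2374 0.9569 -0.3401 0.7370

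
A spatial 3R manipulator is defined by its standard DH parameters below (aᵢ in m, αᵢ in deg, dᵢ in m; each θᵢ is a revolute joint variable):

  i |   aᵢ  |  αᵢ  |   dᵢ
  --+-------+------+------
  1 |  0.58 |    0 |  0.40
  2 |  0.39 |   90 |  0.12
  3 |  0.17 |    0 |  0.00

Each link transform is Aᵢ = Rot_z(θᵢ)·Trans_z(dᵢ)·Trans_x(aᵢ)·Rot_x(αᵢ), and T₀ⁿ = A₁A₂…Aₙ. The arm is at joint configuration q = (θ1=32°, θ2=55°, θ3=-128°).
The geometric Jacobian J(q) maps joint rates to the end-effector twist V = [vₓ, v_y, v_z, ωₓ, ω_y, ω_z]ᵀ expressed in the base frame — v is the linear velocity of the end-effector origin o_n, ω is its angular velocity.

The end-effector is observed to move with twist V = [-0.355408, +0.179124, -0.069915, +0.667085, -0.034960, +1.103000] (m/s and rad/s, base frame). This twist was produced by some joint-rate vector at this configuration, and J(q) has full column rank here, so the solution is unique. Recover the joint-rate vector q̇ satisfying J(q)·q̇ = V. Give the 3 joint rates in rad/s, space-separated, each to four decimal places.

0.1490 0.9540 0.6680

o_n = [0.5068, 0.5923, 0.3860]
J₁: ẑ×o_n = [-0.5923, 0.5068, 0.0000], ω = ẑ
J2: z=[0.0000, 0.0000, 1.0000] o=[0.4919, 0.3074, 0.4000] → [-0.2849, 0.0149, 0.0000, 0.0000, 0.0000, 1.0000]
J3: z=[0.9986, -0.0523, 0.0000] o=[0.5123, 0.6968, 0.5200] → [0.0070, 0.1338, -0.1047, 0.9986, -0.0523, 0.0000]
q̇ = J⁺·V = [0.1490, 0.9540, 0.6680]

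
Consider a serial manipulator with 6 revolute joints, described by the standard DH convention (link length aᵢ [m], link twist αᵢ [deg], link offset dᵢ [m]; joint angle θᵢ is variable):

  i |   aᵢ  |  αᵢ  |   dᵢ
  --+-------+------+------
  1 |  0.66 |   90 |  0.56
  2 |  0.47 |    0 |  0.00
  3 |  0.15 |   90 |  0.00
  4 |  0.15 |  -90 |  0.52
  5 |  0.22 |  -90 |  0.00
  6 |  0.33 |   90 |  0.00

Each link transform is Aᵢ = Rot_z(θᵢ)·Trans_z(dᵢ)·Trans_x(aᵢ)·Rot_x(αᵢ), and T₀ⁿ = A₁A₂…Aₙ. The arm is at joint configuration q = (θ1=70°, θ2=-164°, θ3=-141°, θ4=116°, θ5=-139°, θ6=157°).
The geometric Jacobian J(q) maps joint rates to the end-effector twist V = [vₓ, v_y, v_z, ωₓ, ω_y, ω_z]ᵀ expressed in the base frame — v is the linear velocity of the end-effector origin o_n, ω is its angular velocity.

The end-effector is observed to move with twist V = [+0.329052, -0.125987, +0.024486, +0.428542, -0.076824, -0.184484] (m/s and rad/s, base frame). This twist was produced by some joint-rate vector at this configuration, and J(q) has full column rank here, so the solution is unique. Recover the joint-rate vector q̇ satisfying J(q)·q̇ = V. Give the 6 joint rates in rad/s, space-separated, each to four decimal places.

o_n = [0.4685, 0.5617, 0.3050]
J₁: ẑ×o_n = [-0.5617, 0.4685, 0.0000], ω = ẑ
J2: z=[0.9397, -0.3420, 0.0000] o=[0.2257, 0.6202, 0.5600] → [0.0872, 0.2397, 0.0280, 0.9397, -0.3420, 0.0000]
J3: z=[0.9397, -0.3420, 0.0000] o=[0.0712, 0.1957, 0.4305] → [0.0429, 0.1179, 0.4798, 0.9397, -0.3420, 0.0000]
J4: z=[0.2802, 0.7698, -0.5736] o=[0.1006, 0.2765, 0.5533] → [-0.0276, -0.1414, -0.2033, 0.2802, 0.7698, -0.5736]
J5: z=[-0.5883, -0.3345, -0.7362] o=[0.3601, 0.5952, 0.2012] → [-0.0594, -0.0188, 0.0560, -0.5883, -0.3345, -0.7362]
J6: z=[0.7091, 0.2243, -0.6685] o=[0.2746, 0.7966, 0.1780] → [-0.1286, -0.2196, -0.2101, 0.7091, 0.2243, -0.6685]
q̇ = J⁺·V = [-0.4890, 0.3080, 0.0150, -0.0760, -0.3090, -0.0500]

-0.4890 0.3080 0.0150 -0.0760 -0.3090 -0.0500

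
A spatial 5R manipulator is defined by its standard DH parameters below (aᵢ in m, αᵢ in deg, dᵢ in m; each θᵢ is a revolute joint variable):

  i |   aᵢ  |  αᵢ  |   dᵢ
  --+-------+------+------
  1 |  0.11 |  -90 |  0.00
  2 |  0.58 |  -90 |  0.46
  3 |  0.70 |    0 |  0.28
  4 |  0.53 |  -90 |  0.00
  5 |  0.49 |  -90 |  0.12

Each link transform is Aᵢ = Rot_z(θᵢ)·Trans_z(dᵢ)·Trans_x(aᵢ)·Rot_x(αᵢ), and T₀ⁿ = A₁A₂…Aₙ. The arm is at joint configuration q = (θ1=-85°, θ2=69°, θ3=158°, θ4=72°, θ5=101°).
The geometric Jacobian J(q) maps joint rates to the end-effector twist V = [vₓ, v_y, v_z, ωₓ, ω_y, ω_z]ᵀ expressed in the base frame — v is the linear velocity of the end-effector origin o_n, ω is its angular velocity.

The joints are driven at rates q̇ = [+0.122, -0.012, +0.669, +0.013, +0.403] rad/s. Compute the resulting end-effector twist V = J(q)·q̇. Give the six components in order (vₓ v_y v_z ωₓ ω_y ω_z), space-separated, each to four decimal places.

0.4351 0.0691 -0.2269 0.2003 0.5456 -0.4106

o_n = [0.6249, -0.1514, 0.3126]
J₁: ẑ×o_n = [0.1514, 0.6249, -0.0000], ω = ẑ
J2: z=[0.9962, 0.0872, 0.0000] o=[0.0096, -0.1096, 0.0000] → [0.0272, -0.3114, -0.0953, 0.9962, 0.0872, 0.0000]
J3: z=[-0.0814, 0.9300, -0.3584] o=[0.4860, -0.2766, -0.5415] → [0.8392, 0.0197, -0.1394, -0.0814, 0.9300, -0.3584]
J4: z=[-0.0814, 0.9300, -0.3584] o=[0.1817, 0.1927, -0.0359] → [0.2008, -0.1305, -0.3842, -0.0814, 0.9300, -0.3584]
J5: z=[0.6643, -0.2175, -0.7152] o=[0.5755, 0.3497, 0.2822] → [-0.3650, -0.0555, -0.3221, 0.6643, -0.2175, -0.7152]
V = J·q̇ = [0.4351, 0.0691, -0.2269, 0.2003, 0.5456, -0.4106]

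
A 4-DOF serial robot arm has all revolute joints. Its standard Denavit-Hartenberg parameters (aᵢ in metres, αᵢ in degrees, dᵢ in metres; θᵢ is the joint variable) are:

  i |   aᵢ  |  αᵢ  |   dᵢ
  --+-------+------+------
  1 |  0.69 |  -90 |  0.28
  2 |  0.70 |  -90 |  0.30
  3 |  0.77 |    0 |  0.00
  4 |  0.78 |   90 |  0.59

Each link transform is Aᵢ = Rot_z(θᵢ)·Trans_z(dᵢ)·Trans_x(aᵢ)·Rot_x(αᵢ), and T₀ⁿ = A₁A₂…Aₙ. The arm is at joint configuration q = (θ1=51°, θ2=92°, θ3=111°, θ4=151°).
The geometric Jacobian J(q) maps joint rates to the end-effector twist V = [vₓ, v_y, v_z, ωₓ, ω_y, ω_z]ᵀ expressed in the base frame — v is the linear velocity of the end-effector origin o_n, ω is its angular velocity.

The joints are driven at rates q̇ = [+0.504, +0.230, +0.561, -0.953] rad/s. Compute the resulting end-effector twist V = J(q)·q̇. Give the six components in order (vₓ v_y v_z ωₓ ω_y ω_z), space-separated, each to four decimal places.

-0.2615 -0.0730 0.8438 0.0678 0.4492 0.4903

o_n = [-0.2185, 0.2919, -0.0147]
J₁: ẑ×o_n = [-0.2919, -0.2185, 0.0000], ω = ẑ
J2: z=[-0.7771, 0.6293, 0.0000] o=[0.4342, 0.5362, 0.2800] → [-0.1855, -0.2290, 0.6007, -0.7771, 0.6293, 0.0000]
J3: z=[-0.6289, -0.7767, 0.0349] o=[0.1857, 0.7060, -0.4196] → [-0.3000, 0.2405, -0.0535, -0.6289, -0.7767, 0.0349]
J4: z=[-0.6289, -0.7767, 0.0349] o=[0.7504, 0.2611, -0.1438] → [-0.1013, 0.0474, -0.7719, -0.6289, -0.7767, 0.0349]
V = J·q̇ = [-0.2615, -0.0730, 0.8438, 0.0678, 0.4492, 0.4903]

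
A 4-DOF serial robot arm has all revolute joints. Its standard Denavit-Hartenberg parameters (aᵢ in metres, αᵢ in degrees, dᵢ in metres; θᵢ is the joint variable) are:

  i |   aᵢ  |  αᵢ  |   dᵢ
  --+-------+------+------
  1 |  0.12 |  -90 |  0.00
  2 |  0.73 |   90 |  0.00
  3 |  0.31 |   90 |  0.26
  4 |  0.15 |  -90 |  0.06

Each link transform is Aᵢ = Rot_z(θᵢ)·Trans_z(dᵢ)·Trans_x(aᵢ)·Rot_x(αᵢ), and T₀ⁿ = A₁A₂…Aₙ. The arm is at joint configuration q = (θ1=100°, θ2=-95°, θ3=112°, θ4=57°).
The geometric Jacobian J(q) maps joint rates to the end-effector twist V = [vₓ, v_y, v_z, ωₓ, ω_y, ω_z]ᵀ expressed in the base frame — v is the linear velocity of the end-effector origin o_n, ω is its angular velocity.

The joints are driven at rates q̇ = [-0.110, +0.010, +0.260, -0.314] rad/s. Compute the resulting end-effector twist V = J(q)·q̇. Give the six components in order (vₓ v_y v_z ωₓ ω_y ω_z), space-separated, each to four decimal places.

-0.0620 0.0744 -0.1080 0.1466 -0.2114 -0.4227

o_n = [-0.3242, -0.3821, 0.6028]
J₁: ẑ×o_n = [0.3821, -0.3242, 0.0000], ω = ẑ
J2: z=[-0.9848, -0.1736, 0.0000] o=[-0.0208, 0.1182, 0.0000] → [-0.1047, 0.5937, 0.4400, -0.9848, -0.1736, 0.0000]
J3: z=[0.1730, -0.9811, -0.0872] o=[-0.0098, 0.0555, 0.7272] → [0.0839, 0.0489, -0.3842, 0.1730, -0.9811, -0.0872]
J4: z=[-0.3549, -0.1446, 0.9237] o=[-0.2496, -0.2395, 0.5889] → [0.1297, -0.0639, 0.0398, -0.3549, -0.1446, 0.9237]
V = J·q̇ = [-0.0620, 0.0744, -0.1080, 0.1466, -0.2114, -0.4227]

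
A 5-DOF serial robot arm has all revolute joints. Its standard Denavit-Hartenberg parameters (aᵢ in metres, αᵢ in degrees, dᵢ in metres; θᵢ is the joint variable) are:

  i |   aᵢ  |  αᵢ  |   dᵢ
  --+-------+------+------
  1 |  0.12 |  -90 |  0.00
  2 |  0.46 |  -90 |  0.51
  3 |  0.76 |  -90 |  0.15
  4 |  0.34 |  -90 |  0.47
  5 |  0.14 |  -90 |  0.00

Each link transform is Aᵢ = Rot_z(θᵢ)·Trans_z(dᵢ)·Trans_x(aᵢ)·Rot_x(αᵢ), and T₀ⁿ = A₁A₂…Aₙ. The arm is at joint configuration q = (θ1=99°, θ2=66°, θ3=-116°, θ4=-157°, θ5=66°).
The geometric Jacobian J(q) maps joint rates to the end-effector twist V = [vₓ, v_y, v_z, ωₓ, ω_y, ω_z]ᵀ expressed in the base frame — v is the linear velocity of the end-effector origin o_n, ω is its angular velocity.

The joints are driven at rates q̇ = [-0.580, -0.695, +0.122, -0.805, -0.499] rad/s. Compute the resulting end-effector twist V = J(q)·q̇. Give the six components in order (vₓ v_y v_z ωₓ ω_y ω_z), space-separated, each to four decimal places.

o_n = [-1.0151, -0.0767, -0.6672]
J₁: ẑ×o_n = [0.0767, -1.0151, 0.0000], ω = ẑ
J2: z=[-0.9877, -0.1564, 0.0000] o=[-0.0188, 0.1185, 0.0000] → [0.1044, -0.6590, 0.0369, -0.9877, -0.1564, 0.0000]
J3: z=[0.1429, -0.9023, -0.4067] o=[-0.5518, 0.2235, -0.4202] → [0.1007, 0.2238, -0.4610, 0.1429, -0.9023, -0.4067]
J4: z=[-0.4902, 0.2925, -0.8211] o=[-1.1838, -0.1525, -0.1769] → [-0.0811, -0.3788, -0.0865, -0.4902, 0.2925, -0.8211]
J5: z=[-0.2044, -0.9543, -0.2179] o=[-1.1261, -0.0358, -0.7422] → [-0.0805, -0.0089, 0.1142, -0.2044, -0.9543, -0.2179]
V = J·q̇ = [0.0008, 1.3834, -0.0693, 1.2005, 0.2394, 0.1401]

0.0008 1.3834 -0.0693 1.2005 0.2394 0.1401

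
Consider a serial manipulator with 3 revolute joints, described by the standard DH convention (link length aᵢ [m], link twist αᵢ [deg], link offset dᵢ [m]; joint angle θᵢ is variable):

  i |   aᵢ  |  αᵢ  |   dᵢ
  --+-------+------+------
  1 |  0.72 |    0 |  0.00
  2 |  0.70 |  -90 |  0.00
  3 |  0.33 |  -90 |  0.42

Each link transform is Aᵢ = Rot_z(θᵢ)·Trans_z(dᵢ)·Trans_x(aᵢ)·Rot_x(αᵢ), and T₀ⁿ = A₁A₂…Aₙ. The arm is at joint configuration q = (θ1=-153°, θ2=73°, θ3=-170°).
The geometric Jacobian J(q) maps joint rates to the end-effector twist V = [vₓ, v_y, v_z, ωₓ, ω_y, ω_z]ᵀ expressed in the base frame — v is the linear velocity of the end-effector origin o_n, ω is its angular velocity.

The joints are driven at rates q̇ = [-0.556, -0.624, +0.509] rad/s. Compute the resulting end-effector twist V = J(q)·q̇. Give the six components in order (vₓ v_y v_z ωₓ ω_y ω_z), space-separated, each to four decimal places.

o_n = [-0.1628, -0.6233, 0.0573]
J₁: ẑ×o_n = [0.6233, -0.1628, 0.0000], ω = ẑ
J2: z=[0.0000, 0.0000, 1.0000] o=[-0.6415, -0.3269, 0.0000] → [0.2964, 0.4787, -0.0000, 0.0000, 0.0000, 1.0000]
J3: z=[0.9848, 0.1736, 0.0000] o=[-0.5200, -1.0162, 0.0000] → [0.0100, -0.0564, 0.3250, 0.9848, 0.1736, 0.0000]
V = J·q̇ = [-0.5264, -0.2369, 0.1654, 0.5013, 0.0884, -1.1800]

-0.5264 -0.2369 0.1654 0.5013 0.0884 -1.1800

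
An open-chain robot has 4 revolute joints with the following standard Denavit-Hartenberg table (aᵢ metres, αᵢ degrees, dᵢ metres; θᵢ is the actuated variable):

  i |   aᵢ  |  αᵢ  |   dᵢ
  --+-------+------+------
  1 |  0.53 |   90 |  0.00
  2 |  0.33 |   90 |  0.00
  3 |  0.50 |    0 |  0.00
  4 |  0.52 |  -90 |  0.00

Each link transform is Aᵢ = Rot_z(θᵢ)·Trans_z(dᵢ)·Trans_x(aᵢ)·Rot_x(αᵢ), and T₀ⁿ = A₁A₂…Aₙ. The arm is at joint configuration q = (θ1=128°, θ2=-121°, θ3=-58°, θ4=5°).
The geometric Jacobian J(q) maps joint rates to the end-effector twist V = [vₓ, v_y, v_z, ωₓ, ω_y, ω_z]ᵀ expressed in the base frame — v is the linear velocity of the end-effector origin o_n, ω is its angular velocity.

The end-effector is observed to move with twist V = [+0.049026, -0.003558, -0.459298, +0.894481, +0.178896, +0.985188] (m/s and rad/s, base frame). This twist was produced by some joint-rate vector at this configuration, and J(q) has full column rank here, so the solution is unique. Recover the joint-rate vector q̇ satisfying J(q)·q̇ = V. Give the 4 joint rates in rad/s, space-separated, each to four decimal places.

0.7390 0.8150 -0.2530 0.7310

o_n = [-0.6998, -0.4676, -0.7782]
J₁: ẑ×o_n = [0.4676, -0.6998, 0.0000], ω = ẑ
J2: z=[0.7880, 0.6157, 0.0000] o=[-0.3263, 0.4176, 0.0000] → [-0.4791, 0.6132, -0.4676, 0.7880, 0.6157, 0.0000]
J3: z=[0.5277, -0.6755, 0.5150] o=[-0.2217, 0.2837, -0.2829] → [0.7215, 0.0152, -0.7194, 0.5277, -0.6755, 0.5150]
J4: z=[0.5277, -0.6755, 0.5150] o=[-0.4718, -0.0849, -0.5100] → [0.3783, 0.0241, -0.3560, 0.5277, -0.6755, 0.5150]
q̇ = J⁺·V = [0.7390, 0.8150, -0.2530, 0.7310]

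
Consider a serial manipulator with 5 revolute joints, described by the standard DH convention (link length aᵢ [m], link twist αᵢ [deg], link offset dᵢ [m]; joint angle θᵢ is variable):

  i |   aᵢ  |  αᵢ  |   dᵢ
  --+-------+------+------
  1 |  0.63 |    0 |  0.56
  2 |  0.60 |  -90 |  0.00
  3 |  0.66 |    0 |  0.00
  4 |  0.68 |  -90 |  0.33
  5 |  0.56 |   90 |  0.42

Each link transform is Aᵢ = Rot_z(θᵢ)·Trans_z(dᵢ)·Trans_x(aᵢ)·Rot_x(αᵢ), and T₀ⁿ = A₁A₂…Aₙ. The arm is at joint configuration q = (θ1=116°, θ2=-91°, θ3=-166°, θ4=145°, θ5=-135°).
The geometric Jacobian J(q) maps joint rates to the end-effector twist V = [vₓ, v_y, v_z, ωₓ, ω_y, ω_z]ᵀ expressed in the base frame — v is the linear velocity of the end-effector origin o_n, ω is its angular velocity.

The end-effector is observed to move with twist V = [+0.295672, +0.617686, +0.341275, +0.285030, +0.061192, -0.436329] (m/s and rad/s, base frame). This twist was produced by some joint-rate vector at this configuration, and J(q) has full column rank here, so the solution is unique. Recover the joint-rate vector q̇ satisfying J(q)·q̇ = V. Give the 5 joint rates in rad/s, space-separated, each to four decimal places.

o_n = [-0.2429, 1.3828, 0.4293]
J₁: ẑ×o_n = [-1.3828, -0.2429, 0.0000], ω = ẑ
J2: z=[0.0000, 0.0000, 1.0000] o=[-0.2762, 0.5662, 0.5600] → [-0.8166, 0.0333, 0.0000, 0.0000, 0.0000, 1.0000]
J3: z=[-0.4226, 0.9063, 0.0000] o=[0.2676, 0.8198, 0.5600] → [-0.1184, -0.0552, 0.2247, -0.4226, 0.9063, 0.0000]
J4: z=[-0.4226, 0.9063, 0.0000] o=[-0.3128, 0.5492, 0.7197] → [-0.2631, -0.1227, -0.4157, -0.4226, 0.9063, 0.0000]
J5: z=[0.3248, 0.1515, -0.9336] o=[0.1231, 1.1165, 0.9634] → [0.1677, 0.5151, 0.1419, 0.3248, 0.1515, -0.9336]
q̇ = J⁺·V = [-0.6150, 0.9190, 0.3150, -0.3800, 0.7930]

-0.6150 0.9190 0.3150 -0.3800 0.7930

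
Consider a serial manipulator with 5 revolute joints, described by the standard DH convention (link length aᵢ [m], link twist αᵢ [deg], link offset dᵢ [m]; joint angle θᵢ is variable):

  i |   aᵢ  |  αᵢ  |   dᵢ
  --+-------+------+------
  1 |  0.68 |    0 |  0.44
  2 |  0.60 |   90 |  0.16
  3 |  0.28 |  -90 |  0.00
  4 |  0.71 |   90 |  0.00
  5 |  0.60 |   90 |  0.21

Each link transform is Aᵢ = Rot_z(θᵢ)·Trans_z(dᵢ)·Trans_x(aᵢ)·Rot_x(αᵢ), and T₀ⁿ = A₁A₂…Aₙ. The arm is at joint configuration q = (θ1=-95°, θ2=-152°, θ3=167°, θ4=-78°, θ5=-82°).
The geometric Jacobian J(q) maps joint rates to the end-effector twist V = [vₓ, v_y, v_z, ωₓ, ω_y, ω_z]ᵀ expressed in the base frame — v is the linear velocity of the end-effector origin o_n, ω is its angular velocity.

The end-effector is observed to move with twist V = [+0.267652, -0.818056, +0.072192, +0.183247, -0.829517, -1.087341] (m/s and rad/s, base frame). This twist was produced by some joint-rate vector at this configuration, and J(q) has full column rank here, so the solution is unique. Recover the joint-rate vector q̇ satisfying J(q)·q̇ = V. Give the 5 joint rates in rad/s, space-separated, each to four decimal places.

o_n = [0.4999, 0.1034, 1.2328]
J₁: ẑ×o_n = [-0.1034, 0.4999, 0.0000], ω = ẑ
J2: z=[0.0000, 0.0000, 1.0000] o=[-0.0593, -0.6774, 0.4400] → [-0.7808, 0.5592, 0.0000, 0.0000, 0.0000, 1.0000]
J3: z=[0.9205, 0.3907, 0.0000] o=[-0.2937, -0.1251, 0.6000] → [0.2473, -0.5825, -0.0998, 0.9205, 0.3907, 0.0000]
J4: z=[0.0879, -0.2071, -0.9744] o=[-0.1871, -0.3762, 0.6630] → [0.3493, -0.7195, 0.1844, 0.0879, -0.2071, -0.9744]
J5: z=[-0.1810, 0.9586, -0.2200] o=[0.5084, -0.2373, 0.6962] → [0.5893, 0.0990, -0.0536, -0.1810, 0.9586, -0.2200]
q̇ = J⁺·V = [-0.2520, -0.8660, 0.0190, 0.1580, -0.8390]

-0.2520 -0.8660 0.0190 0.1580 -0.8390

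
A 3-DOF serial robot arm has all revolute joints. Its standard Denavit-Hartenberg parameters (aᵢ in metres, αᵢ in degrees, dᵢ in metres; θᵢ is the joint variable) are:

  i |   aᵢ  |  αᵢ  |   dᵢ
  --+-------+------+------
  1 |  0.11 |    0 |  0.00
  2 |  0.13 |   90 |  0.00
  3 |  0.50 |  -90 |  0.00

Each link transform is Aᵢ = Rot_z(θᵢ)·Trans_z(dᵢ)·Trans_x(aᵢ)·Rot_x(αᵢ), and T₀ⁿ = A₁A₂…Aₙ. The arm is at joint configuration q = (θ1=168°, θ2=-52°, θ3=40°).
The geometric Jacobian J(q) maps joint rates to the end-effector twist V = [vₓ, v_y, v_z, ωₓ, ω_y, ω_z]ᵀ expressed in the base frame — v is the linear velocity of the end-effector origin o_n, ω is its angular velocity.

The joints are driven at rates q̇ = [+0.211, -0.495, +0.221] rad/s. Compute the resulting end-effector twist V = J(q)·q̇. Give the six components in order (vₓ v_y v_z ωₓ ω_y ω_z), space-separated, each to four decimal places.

0.1573 -0.0227 0.0846 0.1986 0.0969 -0.2840

o_n = [-0.3325, 0.4840, 0.3214]
J₁: ẑ×o_n = [-0.4840, -0.3325, 0.0000], ω = ẑ
J2: z=[0.0000, 0.0000, 1.0000] o=[-0.1076, 0.0229, 0.0000] → [-0.4611, -0.2249, 0.0000, 0.0000, 0.0000, 1.0000]
J3: z=[0.8988, 0.4384, 0.0000] o=[-0.1646, 0.1397, 0.0000] → [0.1409, -0.2889, 0.3830, 0.8988, 0.4384, 0.0000]
V = J·q̇ = [0.1573, -0.0227, 0.0846, 0.1986, 0.0969, -0.2840]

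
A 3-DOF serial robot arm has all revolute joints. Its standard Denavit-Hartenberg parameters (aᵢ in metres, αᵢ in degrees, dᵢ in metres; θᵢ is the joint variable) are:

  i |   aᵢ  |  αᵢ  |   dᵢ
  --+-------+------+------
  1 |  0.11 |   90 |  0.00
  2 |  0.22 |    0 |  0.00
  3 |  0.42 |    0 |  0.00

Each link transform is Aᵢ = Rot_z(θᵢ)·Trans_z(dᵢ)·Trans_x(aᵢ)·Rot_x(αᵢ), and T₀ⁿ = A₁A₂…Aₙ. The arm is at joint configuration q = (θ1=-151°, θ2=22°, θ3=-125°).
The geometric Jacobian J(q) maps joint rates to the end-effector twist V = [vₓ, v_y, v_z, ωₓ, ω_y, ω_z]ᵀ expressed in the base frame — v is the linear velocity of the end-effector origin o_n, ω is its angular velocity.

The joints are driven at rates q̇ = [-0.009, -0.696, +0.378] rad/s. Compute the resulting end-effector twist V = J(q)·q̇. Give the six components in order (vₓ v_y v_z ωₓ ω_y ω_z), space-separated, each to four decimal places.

0.0627 0.0370 -0.1119 0.1542 -0.2781 -0.0090

o_n = [-0.1920, -0.1064, -0.3268]
J₁: ẑ×o_n = [0.1064, -0.1920, 0.0000], ω = ẑ
J2: z=[-0.4848, 0.8746, 0.0000] o=[-0.0962, -0.0533, 0.0000] → [-0.2858, -0.1584, 0.1095, -0.4848, 0.8746, 0.0000]
J3: z=[-0.4848, 0.8746, 0.0000] o=[-0.2746, -0.1522, 0.0824] → [-0.3579, -0.1984, -0.0945, -0.4848, 0.8746, 0.0000]
V = J·q̇ = [0.0627, 0.0370, -0.1119, 0.1542, -0.2781, -0.0090]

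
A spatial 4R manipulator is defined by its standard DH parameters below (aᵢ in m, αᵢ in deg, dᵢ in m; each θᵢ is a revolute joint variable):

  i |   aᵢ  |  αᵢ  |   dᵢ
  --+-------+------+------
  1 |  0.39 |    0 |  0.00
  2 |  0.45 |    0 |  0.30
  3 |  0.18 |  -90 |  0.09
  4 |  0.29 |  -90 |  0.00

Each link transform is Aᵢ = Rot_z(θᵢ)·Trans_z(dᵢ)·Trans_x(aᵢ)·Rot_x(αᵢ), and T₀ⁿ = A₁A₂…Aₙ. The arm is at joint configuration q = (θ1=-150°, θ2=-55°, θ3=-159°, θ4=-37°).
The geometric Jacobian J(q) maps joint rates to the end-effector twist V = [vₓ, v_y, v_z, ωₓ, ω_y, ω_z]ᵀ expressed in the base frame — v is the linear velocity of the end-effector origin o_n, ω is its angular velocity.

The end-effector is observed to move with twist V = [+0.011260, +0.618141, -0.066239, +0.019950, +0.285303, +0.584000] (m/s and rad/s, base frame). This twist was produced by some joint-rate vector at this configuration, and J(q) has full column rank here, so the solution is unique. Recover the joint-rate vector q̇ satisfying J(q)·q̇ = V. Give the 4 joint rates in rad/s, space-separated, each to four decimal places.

-0.6620 0.2740 0.9720 0.2860

o_n = [-0.3350, -0.0335, 0.5645]
J₁: ẑ×o_n = [0.0335, -0.3350, 0.0000], ω = ẑ
J2: z=[0.0000, 0.0000, 1.0000] o=[-0.3377, -0.1950, 0.0000] → [-0.1615, 0.0028, 0.0000, 0.0000, 0.0000, 1.0000]
J3: z=[0.0000, 0.0000, 1.0000] o=[-0.7456, -0.0048, 0.3000] → [0.0287, 0.4106, -0.0000, 0.0000, 0.0000, 1.0000]
J4: z=[0.0698, 0.9976, 0.0000] o=[-0.5660, -0.0174, 0.3900] → [0.1741, -0.0122, -0.2316, 0.0698, 0.9976, 0.0000]
q̇ = J⁺·V = [-0.6620, 0.2740, 0.9720, 0.2860]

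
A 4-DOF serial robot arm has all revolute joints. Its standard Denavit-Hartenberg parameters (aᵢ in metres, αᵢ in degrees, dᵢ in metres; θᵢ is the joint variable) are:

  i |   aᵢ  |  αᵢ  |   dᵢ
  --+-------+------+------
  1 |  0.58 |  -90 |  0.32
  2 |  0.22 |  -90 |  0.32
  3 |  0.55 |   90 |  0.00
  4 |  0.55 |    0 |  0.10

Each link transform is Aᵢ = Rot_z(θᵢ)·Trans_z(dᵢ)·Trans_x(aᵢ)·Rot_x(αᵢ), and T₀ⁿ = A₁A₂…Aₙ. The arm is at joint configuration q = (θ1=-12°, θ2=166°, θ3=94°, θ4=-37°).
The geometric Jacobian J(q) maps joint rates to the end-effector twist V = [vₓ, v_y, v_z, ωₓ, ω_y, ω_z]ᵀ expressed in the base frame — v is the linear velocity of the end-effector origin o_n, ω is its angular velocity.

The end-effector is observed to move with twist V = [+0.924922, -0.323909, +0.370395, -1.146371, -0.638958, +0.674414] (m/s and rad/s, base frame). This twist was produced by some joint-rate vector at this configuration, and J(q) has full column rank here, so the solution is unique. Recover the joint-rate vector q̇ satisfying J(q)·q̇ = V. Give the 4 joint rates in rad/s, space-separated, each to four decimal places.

o_n = [0.2676, -0.7457, -0.0618]
J₁: ẑ×o_n = [0.7457, 0.2676, -0.0000], ω = ẑ
J2: z=[0.2079, 0.9781, 0.0000] o=[0.5673, -0.1206, 0.3200] → [-0.3735, 0.0794, 0.1632, 0.2079, 0.9781, 0.0000]
J3: z=[-0.2366, 0.0503, 0.9703] o=[0.4251, 0.2368, 0.2668] → [0.9368, -0.2306, 0.2404, -0.2366, 0.0503, 0.9703]
J4: z=[-0.9613, 0.1330, -0.2413] o=[0.3474, -0.3076, 0.2761] → [-0.1507, -0.3055, 0.4318, -0.9613, 0.1330, -0.2413]
q̇ = J⁺·V = [0.4540, -0.8000, 0.4530, 0.9080]

0.4540 -0.8000 0.4530 0.9080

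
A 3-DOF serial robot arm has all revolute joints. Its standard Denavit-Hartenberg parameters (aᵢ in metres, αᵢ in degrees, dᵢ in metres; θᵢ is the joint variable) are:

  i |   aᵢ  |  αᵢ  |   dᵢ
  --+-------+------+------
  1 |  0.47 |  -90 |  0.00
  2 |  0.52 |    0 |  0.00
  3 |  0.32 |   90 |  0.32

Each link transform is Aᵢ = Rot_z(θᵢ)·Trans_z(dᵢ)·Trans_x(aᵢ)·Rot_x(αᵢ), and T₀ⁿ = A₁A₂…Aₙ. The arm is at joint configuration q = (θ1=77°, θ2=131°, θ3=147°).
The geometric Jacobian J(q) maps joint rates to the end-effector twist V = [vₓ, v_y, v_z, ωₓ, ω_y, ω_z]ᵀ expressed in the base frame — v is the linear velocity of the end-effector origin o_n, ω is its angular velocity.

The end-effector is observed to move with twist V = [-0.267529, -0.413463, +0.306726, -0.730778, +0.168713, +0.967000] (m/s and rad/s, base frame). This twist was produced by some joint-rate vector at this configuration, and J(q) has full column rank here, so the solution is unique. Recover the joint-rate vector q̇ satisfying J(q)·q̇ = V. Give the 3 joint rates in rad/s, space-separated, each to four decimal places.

0.9670 0.9970 -0.2470

o_n = [-0.2728, 0.2409, -0.0756]
J₁: ẑ×o_n = [-0.2409, -0.2728, 0.0000], ω = ẑ
J2: z=[-0.9744, 0.2250, 0.0000] o=[0.1057, 0.4580, 0.0000] → [-0.0170, -0.0736, 0.2966, -0.9744, 0.2250, 0.0000]
J3: z=[-0.9744, 0.2250, 0.0000] o=[0.0290, 0.1255, -0.3924] → [0.0713, 0.3088, -0.0445, -0.9744, 0.2250, 0.0000]
q̇ = J⁺·V = [0.9670, 0.9970, -0.2470]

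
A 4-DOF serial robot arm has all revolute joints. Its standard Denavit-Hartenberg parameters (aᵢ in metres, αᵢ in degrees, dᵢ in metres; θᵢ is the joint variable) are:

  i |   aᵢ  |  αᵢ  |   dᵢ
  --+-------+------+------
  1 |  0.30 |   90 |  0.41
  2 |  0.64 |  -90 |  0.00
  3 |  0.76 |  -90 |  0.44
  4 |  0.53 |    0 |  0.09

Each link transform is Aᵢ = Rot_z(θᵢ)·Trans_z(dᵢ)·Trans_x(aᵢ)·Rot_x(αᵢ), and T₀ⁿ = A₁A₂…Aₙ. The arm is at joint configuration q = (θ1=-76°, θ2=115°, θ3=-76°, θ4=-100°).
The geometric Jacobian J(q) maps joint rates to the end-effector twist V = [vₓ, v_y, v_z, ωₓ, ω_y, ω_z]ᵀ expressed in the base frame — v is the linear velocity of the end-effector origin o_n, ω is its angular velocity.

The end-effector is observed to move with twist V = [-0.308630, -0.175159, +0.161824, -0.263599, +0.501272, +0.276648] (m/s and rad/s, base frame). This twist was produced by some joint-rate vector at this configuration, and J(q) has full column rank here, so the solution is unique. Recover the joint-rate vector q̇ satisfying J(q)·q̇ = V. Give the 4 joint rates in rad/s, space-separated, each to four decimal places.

o_n = [-0.8370, 0.7678, 0.8091]
J₁: ẑ×o_n = [-0.7678, -0.8370, 0.0000], ω = ẑ
J2: z=[-0.9703, -0.2419, 0.0000] o=[0.0726, -0.2911, 0.4100] → [-0.0966, 0.3872, -1.2475, -0.9703, -0.2419, 0.0000]
J3: z=[-0.2193, 0.8794, -0.4226] o=[0.0071, -0.0286, 0.9900] → [0.1775, 0.3171, 0.5677, -0.2193, 0.8794, -0.4226]
J4: z=[0.1355, 0.4564, 0.8794] o=[-0.8236, 0.2553, 0.9707] → [-0.5245, 0.0102, 0.0755, 0.1355, 0.4564, 0.8794]
q̇ = J⁺·V = [0.5000, 0.1420, 0.5930, 0.0310]

0.5000 0.1420 0.5930 0.0310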